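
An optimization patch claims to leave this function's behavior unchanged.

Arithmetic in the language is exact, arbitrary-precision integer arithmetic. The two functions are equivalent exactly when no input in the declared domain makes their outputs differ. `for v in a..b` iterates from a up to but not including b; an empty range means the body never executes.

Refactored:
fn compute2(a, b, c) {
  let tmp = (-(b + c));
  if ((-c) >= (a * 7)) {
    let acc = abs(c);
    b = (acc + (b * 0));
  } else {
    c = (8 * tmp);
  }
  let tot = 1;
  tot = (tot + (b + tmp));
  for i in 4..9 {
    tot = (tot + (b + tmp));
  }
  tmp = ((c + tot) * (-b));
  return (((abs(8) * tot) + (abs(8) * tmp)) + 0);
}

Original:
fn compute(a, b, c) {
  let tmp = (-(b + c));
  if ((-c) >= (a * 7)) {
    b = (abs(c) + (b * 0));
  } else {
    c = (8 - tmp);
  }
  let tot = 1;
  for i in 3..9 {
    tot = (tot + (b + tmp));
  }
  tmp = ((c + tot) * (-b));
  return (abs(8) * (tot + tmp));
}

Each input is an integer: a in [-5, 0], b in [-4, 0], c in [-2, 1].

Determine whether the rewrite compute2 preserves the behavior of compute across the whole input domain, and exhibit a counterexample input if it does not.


On input a=0, b=-4, c=1, compute returns -40 while compute2 returns 568.
verdict: not equivalent; witness: a=0, b=-4, c=1


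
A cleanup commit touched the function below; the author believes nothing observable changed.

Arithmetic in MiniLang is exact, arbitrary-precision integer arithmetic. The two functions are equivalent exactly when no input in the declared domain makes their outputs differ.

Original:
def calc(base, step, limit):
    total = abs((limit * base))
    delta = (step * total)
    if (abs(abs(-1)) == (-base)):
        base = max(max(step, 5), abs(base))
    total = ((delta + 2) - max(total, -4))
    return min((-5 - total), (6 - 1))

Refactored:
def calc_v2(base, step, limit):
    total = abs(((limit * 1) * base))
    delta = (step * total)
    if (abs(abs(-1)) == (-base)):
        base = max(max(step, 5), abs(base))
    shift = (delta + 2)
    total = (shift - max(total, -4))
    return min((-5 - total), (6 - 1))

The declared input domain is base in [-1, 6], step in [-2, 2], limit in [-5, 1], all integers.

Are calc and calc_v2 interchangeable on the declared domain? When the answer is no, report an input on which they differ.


Differences: constant usage differs; statement counts differ; local variable names differ; arithmetic usage differs — yet all 280 inputs agree.
verdict: equivalent


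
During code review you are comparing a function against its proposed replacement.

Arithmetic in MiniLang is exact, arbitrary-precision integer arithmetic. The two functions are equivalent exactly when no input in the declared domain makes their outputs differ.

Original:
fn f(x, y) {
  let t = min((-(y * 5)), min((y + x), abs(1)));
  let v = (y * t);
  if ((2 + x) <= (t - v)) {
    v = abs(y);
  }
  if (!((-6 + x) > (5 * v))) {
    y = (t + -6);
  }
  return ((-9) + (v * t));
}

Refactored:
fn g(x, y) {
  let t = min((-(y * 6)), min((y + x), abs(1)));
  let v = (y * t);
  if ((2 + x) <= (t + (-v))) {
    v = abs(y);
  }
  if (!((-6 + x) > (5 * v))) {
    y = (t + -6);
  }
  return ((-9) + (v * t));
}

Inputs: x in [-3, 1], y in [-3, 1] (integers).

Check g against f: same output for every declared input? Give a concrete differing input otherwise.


Evaluate both at x=-3, y=1.
f: t = -5; v = -5; ((2 + x) <= (t - v)) -> true; v = 1; (!((-6 + x) > (5 * v))) -> true; y = -11; return -14
g: t = -6; v = -6; ((2 + x) <= (t + (-v))) -> true; v = 1; (!((-6 + x) > (5 * v))) -> true; y = -12; return -15
-14 against -15: the behavior changed.
verdict: not equivalent; witness: x=-3, y=1


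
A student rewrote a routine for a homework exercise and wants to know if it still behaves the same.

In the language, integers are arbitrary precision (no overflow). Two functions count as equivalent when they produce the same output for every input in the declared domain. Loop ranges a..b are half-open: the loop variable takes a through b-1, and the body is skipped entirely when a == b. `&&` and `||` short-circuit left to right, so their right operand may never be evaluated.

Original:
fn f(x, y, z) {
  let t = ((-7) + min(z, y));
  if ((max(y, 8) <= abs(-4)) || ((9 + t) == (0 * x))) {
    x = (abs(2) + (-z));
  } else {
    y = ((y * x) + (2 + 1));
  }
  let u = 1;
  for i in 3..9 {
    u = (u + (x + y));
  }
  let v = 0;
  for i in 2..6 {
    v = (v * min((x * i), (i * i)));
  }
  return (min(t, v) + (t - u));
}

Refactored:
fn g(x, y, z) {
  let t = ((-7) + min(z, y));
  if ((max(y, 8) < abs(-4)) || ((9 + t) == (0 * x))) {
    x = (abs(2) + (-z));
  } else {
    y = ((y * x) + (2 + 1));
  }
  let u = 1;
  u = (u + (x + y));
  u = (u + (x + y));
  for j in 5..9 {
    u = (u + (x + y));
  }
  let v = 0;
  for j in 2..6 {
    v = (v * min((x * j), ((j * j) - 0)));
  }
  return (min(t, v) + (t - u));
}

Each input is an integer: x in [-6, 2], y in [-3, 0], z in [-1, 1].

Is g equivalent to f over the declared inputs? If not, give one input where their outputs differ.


Equivalent. The one real change (`(max(y, 8) <= abs(-4))` became `(max(y, 8) < abs(-4))`) has no effect anywhere in the declared ranges.
Every one of the 108 inputs gives matching results.
Spot check at x=1, y=-1, z=0 — f: t := -8 | ((max(y, 8) <= abs(-4)) || ((9 + t) == (0 * x))): false | y := 2 | u := 1 | iter i=3: | u := 4 | iter i=4: | u := 7 | iter i=5: | u := 10 | iter i=6: | u := 13 | iter i=7: | u := 16 | iter i=8: | u := 19 | v := 0 | iter i=2: | v := 0 | iter i=3: | v := 0 | iter i=4: | v := 0 | iter i=5: | v := 0 | result -35. g: t := -8 | ((max(y, 8) < abs(-4)) || ((9 + t) == (0 * x))): false | y := 2 | u := 1 | u := 4 | u := 7 | iter j=5: | u := 10 | iter j=6: | u := 13 | iter j=7: | u := 16 | iter j=8: | u := 19 | v := 0 | iter j=2: | v := 0 | iter j=3: | v := 0 | iter j=4: | v := 0 | iter j=5: | v := 0 | result -35. Both give -35.
verdict: equivalent


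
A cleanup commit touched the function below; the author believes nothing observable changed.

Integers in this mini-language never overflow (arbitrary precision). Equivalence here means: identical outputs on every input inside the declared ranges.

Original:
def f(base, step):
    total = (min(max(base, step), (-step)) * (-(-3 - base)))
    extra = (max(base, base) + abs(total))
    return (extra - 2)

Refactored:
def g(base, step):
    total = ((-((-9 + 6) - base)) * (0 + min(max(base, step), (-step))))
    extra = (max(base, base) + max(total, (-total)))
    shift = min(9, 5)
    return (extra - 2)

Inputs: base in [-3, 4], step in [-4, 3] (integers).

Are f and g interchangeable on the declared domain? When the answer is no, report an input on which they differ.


Reading the diff, among the changes: arithmetic usage differs, local variable names differ, statement counts differ, min/max/abs usage differs, constant usage differs.
Spot check at base=1, step=-2 — f: total=4, then extra=5, then returns 3. g: total=4, then extra=5, then shift=5, then returns 3. Both give 3.
Every one of the 64 inputs gives matching results.
verdict: equivalent


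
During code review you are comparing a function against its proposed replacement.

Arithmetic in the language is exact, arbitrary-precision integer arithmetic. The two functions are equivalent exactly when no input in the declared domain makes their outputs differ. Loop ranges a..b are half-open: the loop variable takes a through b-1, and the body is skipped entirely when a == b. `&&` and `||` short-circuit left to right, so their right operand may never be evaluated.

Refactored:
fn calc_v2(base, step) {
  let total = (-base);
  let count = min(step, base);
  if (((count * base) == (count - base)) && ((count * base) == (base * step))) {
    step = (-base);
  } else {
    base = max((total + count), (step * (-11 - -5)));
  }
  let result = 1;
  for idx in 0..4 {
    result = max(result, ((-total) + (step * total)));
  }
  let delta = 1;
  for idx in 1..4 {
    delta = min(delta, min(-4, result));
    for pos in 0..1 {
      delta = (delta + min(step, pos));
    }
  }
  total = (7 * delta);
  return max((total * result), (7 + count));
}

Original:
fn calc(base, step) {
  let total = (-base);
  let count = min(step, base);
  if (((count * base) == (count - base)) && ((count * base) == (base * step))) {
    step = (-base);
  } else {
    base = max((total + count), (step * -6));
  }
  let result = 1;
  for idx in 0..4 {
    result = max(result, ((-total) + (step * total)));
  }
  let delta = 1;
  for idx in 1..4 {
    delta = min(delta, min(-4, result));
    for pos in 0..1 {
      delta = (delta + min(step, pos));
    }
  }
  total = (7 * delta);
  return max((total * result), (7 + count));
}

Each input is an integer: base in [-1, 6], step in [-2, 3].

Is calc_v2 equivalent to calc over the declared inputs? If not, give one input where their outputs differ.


The two versions differ — the changes include constant usage differs, and arithmetic usage differs.
One worked example (base=6, step=-1) — calc: total := -6 | count := -1 | (((count * base) == (count - base)) && ((count * base) == (base * step))): false | base := 6 | result := 1 | iter idx=0: | result := 12 | iter idx=1: | result := 12 | iter idx=2: | result := 12 | iter idx=3: | result := 12 | delta := 1 | iter idx=1: | delta := -4 | iter pos=0: | delta := -5 | iter idx=2: | delta := -5 | iter pos=0: | delta := -6 | iter idx=3: | delta := -6 | iter pos=0: | delta := -7 | total := -49 | result 6; calc_v2: total := -6 | count := -1 | (((count * base) == (count - base)) && ((count * base) == (base * step))): false | base := 6 | result := 1 | iter idx=0: | result := 12 | iter idx=1: | result := 12 | iter idx=2: | result := 12 | iter idx=3: | result := 12 | delta := 1 | iter idx=1: | delta := -4 | iter pos=0: | delta := -5 | iter idx=2: | delta := -5 | iter pos=0: | delta := -6 | iter idx=3: | delta := -6 | iter pos=0: | delta := -7 | total := -49 | result 6; agreement on 6.
Checked all 48 inputs in the declared domain: the outputs agree on every one.
verdict: equivalent


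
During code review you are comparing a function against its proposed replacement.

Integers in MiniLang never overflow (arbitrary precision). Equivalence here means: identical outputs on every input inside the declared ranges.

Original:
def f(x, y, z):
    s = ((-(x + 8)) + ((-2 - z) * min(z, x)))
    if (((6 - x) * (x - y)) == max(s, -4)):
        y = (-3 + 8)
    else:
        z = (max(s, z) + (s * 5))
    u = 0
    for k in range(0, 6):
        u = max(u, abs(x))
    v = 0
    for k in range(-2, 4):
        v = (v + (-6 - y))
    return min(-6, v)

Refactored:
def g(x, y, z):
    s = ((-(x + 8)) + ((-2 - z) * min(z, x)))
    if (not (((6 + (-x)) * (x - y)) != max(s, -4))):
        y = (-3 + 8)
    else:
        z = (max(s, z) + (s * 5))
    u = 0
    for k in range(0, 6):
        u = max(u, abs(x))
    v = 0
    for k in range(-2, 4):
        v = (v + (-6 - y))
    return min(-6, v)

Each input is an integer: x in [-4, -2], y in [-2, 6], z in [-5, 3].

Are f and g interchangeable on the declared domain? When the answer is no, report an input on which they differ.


Changes here: arithmetic usage differs; boolean connective usage differs; comparison usage differs; the full 243-point sweep finds no disagreement.
verdict: equivalent


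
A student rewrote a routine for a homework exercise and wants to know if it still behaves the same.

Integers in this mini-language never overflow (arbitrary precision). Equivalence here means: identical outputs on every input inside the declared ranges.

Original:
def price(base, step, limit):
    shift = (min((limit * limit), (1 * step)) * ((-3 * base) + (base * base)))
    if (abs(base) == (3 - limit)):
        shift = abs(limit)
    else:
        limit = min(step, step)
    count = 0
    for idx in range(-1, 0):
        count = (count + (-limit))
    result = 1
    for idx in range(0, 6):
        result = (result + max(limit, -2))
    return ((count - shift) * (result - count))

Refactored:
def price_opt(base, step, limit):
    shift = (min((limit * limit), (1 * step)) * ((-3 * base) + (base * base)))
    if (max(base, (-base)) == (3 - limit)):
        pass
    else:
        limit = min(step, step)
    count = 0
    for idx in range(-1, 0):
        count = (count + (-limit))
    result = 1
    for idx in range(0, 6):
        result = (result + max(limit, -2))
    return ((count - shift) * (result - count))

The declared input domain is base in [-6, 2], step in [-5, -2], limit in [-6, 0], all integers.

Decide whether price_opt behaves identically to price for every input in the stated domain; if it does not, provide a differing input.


base=-6, step=-5, limit=-3 yields 0 from price but -3822 from price_opt.
verdict: not equivalent; witness: base=-6, step=-5, limit=-3


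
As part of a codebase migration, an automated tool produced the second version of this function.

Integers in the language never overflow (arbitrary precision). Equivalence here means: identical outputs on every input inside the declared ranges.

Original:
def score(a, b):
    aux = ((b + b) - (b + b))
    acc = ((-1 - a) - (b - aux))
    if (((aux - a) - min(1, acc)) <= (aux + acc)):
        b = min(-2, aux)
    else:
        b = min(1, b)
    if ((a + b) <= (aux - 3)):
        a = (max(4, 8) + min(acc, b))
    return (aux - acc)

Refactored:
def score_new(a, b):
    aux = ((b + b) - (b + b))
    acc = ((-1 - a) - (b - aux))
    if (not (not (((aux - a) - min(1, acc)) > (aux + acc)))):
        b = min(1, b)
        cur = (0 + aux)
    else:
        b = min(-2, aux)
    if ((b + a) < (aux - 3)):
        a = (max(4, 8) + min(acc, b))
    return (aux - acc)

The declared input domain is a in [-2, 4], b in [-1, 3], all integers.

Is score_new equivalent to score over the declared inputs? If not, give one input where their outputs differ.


Equivalent. One difference looks behavioral, but it never changes the outcome for any declared input.
Across all 35 domain points the two functions coincide.
As a probe, take a=2, b=1: score runs aux=0, then acc=-4, then (((aux - a) - min(1, acc)) <= (aux + acc)) is false, then b=1, then ((a + b) <= (aux - 3)) is false, then returns 4; score_new runs aux=0, then acc=-4, then (not (not (((aux - a) - min(1, acc)) > (aux + acc)))) is true, then b=1, then cur=0, then ((b + a) < (aux - 3)) is false, then returns 4; both end at 4.
verdict: equivalent


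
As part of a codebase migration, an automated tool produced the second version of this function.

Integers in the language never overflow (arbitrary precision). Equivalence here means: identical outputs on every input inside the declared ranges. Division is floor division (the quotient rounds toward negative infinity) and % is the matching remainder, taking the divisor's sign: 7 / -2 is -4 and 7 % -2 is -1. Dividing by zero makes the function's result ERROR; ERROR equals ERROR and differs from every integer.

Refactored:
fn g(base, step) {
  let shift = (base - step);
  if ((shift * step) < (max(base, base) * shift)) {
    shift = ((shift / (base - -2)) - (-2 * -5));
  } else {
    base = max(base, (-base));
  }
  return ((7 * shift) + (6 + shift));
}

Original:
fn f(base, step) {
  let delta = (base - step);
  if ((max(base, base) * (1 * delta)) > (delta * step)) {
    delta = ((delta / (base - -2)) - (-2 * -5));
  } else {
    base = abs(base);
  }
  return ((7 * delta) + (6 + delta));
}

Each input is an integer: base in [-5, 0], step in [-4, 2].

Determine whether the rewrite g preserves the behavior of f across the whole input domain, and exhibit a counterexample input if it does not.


Side by side, the visible changes include: min/max/abs usage differs, comparison usage differs, arithmetic usage differs, local variable names differ, constant usage differs.
Spot check at base=-1, step=-1 — f: delta=0, then ((max(base, base) * (1 * delta)) > (delta * step)) is false, then base=1, then returns 6. g: shift=0, then ((shift * step) < (max(base, base) * shift)) is false, then base=1, then returns 6. Both give 6.
Sweeping the whole domain (42 inputs) finds no disagreement.
verdict: equivalent


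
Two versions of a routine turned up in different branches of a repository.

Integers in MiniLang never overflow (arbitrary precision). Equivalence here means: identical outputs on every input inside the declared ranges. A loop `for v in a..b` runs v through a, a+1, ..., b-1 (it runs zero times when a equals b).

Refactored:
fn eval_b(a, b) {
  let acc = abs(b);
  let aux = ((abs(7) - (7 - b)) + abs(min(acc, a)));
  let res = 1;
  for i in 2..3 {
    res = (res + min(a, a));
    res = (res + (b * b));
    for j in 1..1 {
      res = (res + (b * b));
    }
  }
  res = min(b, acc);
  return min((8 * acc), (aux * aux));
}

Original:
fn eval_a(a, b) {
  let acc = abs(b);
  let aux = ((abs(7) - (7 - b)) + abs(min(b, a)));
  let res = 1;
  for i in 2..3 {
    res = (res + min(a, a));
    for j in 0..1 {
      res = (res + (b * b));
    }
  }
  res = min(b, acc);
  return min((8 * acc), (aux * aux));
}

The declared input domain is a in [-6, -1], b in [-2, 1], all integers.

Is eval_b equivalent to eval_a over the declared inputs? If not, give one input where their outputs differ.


Run the pair on a=-1, b=-2.
eval_a: acc = 2; aux = 0; res = 1; [i=2]; res = 0; [j=0]; res = 4; res = -2; return 0
eval_b: acc = 2; aux = -1; res = 1; [i=2]; res = 0; res = 4; the j loop: no iterations; res = -2; return 1
0 vs 1 — the two versions disagree here.
verdict: not equivalent; witness: a=-1, b=-2


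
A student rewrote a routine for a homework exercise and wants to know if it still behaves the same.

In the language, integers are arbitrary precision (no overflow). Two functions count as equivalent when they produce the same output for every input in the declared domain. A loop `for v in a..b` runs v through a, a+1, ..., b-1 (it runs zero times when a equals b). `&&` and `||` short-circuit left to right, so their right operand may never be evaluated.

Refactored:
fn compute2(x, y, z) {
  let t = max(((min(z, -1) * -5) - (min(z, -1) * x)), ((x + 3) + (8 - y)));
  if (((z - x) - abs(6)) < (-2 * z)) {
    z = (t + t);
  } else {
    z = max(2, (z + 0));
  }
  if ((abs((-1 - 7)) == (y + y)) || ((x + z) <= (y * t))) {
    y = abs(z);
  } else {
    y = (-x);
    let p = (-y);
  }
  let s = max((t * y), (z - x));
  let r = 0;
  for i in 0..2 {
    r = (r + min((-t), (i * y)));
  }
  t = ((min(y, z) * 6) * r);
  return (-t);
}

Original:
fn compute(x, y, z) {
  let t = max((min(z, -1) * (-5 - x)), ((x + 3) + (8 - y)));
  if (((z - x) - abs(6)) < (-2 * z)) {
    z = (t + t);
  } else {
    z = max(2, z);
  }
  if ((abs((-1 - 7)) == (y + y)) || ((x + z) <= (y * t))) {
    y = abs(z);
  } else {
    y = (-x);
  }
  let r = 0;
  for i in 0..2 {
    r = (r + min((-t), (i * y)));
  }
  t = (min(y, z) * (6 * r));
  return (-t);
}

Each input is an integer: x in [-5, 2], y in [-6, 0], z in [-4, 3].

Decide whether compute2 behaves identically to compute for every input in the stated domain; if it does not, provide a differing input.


Although constant usage differs, arithmetic usage differs, statement counts differ, min/max/abs usage differs, local variable names differ, 448/448 inputs agree.
verdict: equivalent


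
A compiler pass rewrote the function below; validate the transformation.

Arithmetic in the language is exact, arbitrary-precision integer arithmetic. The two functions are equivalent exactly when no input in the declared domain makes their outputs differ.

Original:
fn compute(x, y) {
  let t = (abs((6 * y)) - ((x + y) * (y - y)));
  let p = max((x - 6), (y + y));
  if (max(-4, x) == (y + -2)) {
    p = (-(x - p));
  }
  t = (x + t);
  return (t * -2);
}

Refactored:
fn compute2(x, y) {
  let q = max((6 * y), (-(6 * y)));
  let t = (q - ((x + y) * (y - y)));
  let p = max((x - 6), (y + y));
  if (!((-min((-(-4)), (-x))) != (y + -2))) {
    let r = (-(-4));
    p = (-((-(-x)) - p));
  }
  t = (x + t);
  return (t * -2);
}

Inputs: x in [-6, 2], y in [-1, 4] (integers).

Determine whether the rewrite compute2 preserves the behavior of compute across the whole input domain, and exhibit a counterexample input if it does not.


Changes here: statement counts differ; local variable names differ; comparison usage differs; min/max/abs usage differs; arithmetic usage differs; constant usage differs; boolean connective usage differs; the full 54-point sweep finds no disagreement.
verdict: equivalent


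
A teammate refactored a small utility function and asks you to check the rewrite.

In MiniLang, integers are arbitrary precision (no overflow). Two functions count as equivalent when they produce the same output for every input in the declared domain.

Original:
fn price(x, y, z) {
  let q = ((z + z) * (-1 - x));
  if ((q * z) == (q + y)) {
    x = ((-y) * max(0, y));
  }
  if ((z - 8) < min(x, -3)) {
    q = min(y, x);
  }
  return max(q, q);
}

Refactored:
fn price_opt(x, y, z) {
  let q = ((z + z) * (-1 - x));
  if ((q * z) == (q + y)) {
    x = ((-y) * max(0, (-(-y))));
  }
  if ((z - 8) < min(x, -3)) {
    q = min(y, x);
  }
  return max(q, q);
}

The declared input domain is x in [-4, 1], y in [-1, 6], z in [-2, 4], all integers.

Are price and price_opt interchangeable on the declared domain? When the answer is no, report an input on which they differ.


Equivalent — the differences include same computation, different form, yet no declared input distinguishes the two.
Tracing x=0, y=4, z=4: price: q := -8 | ((q * z) == (q + y)): false | ((z - 8) < min(x, -3)): true | q := 0 | result 0 | price_opt: q := -8 | ((q * z) == (q + y)): false | ((z - 8) < min(x, -3)): true | q := 0 | result 0 — matching result 0.
Across all 336 domain points the two functions coincide.
verdict: equivalent


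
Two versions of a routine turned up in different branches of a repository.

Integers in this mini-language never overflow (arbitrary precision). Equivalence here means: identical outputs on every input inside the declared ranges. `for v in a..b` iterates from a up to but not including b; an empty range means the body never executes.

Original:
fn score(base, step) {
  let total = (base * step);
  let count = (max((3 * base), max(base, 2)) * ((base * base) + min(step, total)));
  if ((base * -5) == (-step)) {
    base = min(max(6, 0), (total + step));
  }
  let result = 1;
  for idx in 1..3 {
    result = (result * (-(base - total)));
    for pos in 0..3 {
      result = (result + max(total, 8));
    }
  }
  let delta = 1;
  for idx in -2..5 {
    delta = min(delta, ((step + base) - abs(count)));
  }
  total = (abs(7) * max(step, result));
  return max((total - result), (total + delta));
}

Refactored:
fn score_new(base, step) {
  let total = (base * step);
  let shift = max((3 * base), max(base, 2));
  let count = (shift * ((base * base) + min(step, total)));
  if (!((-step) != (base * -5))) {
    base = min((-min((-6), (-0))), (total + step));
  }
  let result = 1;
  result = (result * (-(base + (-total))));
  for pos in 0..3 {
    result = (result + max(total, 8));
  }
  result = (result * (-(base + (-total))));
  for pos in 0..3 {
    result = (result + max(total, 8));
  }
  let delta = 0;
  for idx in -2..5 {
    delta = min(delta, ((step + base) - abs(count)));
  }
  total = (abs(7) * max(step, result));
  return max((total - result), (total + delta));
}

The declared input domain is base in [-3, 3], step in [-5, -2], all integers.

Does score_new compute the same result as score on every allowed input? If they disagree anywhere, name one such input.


The suspicious edit (`1` became `0`) never changes the result for any input inside the declared domain; all 28 inputs agree.
verdict: equivalent


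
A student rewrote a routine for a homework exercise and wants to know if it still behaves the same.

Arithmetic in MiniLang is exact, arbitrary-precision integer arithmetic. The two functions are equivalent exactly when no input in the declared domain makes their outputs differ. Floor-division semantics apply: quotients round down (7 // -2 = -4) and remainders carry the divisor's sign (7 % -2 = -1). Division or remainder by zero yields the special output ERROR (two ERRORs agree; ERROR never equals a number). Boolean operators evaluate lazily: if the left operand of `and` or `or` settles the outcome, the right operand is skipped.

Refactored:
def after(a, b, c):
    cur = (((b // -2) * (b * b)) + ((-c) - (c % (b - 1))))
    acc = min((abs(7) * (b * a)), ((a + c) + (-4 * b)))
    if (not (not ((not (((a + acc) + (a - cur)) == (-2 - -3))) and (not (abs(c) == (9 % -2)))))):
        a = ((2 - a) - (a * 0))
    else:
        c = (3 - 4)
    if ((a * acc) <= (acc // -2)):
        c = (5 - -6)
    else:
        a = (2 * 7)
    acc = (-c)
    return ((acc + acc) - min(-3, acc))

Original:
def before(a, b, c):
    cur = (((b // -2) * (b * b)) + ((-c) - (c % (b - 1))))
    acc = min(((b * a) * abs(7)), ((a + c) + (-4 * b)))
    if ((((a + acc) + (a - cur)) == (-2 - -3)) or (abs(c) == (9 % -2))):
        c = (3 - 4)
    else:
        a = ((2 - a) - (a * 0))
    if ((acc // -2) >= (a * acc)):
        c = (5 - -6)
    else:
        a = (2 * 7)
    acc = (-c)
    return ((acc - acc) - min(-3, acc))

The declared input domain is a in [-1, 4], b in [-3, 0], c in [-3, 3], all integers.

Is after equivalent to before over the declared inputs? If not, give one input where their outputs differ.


Not equivalent: a=-1, b=-3, c=-3 separates them (3 vs 9).
before: cur=15, then acc=8, then ((((a + acc) + (a - cur)) == (-2 - -3)) or (abs(c) == (9 % -2))) is false, then a=3, then ((acc // -2) >= (a * acc)) is false, then a=14, then acc=3, then returns 3
after: cur=15, then acc=8, then (not (not ((not (((a + acc) + (a - cur)) == (-2 - -3))) and (not (abs(c) == (9 % -2)))))) is true, then a=3, then ((a * acc) <= (acc // -2)) is false, then a=14, then acc=3, then returns 9
verdict: not equivalent; witness: a=-1, b=-3, c=-3


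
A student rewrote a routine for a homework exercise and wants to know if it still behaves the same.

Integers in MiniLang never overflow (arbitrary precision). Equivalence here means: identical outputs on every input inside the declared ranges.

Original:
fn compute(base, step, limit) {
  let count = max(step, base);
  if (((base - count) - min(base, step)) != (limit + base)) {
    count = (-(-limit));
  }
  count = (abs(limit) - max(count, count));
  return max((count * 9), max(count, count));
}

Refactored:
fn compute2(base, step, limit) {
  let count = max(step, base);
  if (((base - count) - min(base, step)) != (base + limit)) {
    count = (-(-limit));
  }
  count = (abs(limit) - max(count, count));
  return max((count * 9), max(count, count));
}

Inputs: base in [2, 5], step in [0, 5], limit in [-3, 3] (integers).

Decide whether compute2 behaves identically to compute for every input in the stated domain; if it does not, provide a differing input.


Changes here: same computation, different form; the full 168-point sweep finds no disagreement.
verdict: equivalent


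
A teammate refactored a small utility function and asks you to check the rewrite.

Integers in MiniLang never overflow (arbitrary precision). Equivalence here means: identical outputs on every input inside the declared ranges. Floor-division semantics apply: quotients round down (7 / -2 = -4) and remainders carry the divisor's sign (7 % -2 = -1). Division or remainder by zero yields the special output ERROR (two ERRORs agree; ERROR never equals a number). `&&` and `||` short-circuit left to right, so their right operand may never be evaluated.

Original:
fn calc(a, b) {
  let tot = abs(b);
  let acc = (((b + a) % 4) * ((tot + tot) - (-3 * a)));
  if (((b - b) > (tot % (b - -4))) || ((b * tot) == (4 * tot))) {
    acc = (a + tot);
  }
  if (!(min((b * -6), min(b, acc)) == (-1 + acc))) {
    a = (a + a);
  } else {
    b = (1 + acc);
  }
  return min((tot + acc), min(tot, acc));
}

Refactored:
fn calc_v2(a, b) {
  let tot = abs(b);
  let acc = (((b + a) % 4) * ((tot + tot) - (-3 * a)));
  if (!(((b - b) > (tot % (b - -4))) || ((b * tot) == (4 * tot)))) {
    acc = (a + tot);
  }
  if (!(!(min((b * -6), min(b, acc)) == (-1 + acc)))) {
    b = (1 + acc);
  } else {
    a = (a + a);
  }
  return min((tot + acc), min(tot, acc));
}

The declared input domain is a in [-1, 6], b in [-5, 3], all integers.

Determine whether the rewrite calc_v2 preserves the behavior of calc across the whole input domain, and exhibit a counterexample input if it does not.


These are not equivalent — on a=-1, b=-5 the outputs split (5 vs 4).
calc: tot := 5 | acc := 14 | (((b - b) > (tot % (b - -4))) || ((b * tot) == (4 * tot))): false | (!(min((b * -6), min(b, acc)) == (-1 + acc))): true | a := -2 | result 5
calc_v2: tot := 5 | acc := 14 | (!(((b - b) > (tot % (b - -4))) || ((b * tot) == (4 * tot)))): true | acc := 4 | (!(!(min((b * -6), min(b, acc)) == (-1 + acc)))): false | a := -2 | result 4
verdict: not equivalent; witness: a=-1, b=-5


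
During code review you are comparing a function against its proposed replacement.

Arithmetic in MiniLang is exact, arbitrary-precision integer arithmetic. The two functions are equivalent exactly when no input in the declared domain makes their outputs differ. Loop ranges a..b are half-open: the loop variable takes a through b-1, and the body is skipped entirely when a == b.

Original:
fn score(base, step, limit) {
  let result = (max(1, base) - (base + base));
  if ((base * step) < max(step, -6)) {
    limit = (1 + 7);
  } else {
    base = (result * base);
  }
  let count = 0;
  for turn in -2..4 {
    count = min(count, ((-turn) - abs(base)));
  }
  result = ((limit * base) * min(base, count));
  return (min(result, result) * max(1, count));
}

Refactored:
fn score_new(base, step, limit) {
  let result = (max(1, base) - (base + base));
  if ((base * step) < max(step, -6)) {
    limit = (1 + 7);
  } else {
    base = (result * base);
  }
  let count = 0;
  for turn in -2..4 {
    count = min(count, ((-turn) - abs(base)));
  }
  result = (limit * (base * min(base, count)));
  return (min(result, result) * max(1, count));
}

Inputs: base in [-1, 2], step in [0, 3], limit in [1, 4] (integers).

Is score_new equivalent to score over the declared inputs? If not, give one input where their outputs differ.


The two versions differ — the changes include same computation, different form.
Spot check at base=1, step=3, limit=4 — score: result = -1; ((base * step) < max(step, -6)) -> false; base = -1; count = 0; [turn=-2]; count = 0; [turn=-1]; count = 0; [turn=0]; count = -1; [turn=1]; count = -2; [turn=2]; count = -3; [turn=3]; count = -4; result = 16; return 16. score_new: result = -1; ((base * step) < max(step, -6)) -> false; base = -1; count = 0; [turn=-2]; count = 0; [turn=-1]; count = 0; [turn=0]; count = -1; [turn=1]; count = -2; [turn=2]; count = -3; [turn=3]; count = -4; result = 16; return 16. Both give 16.
Every one of the 64 inputs gives matching results.
verdict: equivalent


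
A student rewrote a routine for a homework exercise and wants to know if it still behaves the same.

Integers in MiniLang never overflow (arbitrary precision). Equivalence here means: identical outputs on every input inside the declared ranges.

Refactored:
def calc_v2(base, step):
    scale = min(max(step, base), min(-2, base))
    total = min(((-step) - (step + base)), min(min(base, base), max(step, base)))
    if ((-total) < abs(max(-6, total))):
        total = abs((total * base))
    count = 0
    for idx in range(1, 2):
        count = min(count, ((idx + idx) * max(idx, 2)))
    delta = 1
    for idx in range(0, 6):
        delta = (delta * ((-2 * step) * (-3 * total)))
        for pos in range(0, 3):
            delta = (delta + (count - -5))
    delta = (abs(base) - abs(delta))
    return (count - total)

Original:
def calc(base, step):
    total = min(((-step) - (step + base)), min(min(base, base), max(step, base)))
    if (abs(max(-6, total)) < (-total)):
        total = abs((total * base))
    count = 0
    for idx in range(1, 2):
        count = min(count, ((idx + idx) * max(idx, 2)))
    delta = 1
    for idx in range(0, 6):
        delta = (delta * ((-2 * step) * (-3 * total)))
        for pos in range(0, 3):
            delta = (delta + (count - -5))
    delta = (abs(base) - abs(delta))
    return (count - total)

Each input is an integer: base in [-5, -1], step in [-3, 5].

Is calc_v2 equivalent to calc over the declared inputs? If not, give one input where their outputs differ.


Consider the input base=-3, step=5.
calc: total=-7, then (abs(max(-6, total)) < (-total)) is true, then total=21, then count=0, then (idx=1), then count=0, then delta=1, then (idx=0), then delta=630, then (pos=0), then delta=635, then (pos=1), then delta=640, then (pos=2), then delta=645, then (idx=1), then delta=406350, then (pos=0), then delta=406355, then (pos=1), then delta=406360, then (pos=2), then delta=406365, then (idx=2), then delta=256009950, then (pos=0), then delta=256009955, then (pos=1), then delta=256009960, then (pos=2), then delta=256009965, then (idx=3), then delta=161286277950, then (pos=0), then delta=161286277955, then (pos=1), then delta=161286277960, then (pos=2), then delta=161286277965, then (idx=4), then delta=101610355117950, then (pos=0), then delta=101610355117955, then (pos=1), then delta=101610355117960, then (pos=2), then delta=101610355117965, then (idx=5), then delta=64014523724317950, then (pos=0), then delta=64014523724317955, then (pos=1), then delta=64014523724317960, then (pos=2), then delta=64014523724317965, then delta=-64014523724317962, then returns -21
calc_v2: scale=-3, then total=-7, then ((-total) < abs(max(-6, total))) is false, then count=0, then (idx=1), then count=0, then delta=1, then (idx=0), then delta=-210, then (pos=0), then delta=-205, then (pos=1), then delta=-200, then (pos=2), then delta=-195, then (idx=1), then delta=40950, then (pos=0), then delta=40955, then (pos=1), then delta=40960, then (pos=2), then delta=40965, then (idx=2), then delta=-8602650, then (pos=0), then delta=-8602645, then (pos=1), then delta=-8602640, then (pos=2), then delta=-8602635, then (idx=3), then delta=1806553350, then (pos=0), then delta=1806553355, then (pos=1), then delta=1806553360, then (pos=2), then delta=1806553365, then (idx=4), then delta=-379376206650, then (pos=0), then delta=-379376206645, then (pos=1), then delta=-379376206640, then (pos=2), then delta=-379376206635, then (idx=5), then delta=79669003393350, then (pos=0), then delta=79669003393355, then (pos=1), then delta=79669003393360, then (pos=2), then delta=79669003393365, then delta=-79669003393362, then returns 7
-21 against 7: the behavior changed.
verdict: not equivalent; witness: base=-3, step=5


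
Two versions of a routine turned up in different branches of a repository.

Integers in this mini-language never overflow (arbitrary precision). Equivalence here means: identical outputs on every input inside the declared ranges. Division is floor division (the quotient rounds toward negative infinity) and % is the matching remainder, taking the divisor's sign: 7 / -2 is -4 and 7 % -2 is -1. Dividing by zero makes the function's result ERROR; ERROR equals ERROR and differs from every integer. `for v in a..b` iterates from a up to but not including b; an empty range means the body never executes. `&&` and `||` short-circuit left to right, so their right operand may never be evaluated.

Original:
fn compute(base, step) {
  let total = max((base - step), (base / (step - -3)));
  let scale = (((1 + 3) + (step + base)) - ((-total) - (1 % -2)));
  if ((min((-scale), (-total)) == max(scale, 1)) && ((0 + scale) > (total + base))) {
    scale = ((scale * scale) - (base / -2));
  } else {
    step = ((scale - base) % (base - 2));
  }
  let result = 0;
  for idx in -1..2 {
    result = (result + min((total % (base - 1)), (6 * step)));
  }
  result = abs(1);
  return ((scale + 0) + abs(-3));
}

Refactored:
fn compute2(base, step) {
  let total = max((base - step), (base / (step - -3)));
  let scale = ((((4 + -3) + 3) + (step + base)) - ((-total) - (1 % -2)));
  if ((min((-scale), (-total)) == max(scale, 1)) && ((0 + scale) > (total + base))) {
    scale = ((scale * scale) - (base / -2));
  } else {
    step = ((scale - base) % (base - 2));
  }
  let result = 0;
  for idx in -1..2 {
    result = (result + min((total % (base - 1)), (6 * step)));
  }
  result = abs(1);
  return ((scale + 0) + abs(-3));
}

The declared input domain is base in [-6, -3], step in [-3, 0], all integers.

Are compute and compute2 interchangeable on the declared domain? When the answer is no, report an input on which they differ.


Although constant usage differs; arithmetic usage differs, 16/16 inputs agree.
verdict: equivalent


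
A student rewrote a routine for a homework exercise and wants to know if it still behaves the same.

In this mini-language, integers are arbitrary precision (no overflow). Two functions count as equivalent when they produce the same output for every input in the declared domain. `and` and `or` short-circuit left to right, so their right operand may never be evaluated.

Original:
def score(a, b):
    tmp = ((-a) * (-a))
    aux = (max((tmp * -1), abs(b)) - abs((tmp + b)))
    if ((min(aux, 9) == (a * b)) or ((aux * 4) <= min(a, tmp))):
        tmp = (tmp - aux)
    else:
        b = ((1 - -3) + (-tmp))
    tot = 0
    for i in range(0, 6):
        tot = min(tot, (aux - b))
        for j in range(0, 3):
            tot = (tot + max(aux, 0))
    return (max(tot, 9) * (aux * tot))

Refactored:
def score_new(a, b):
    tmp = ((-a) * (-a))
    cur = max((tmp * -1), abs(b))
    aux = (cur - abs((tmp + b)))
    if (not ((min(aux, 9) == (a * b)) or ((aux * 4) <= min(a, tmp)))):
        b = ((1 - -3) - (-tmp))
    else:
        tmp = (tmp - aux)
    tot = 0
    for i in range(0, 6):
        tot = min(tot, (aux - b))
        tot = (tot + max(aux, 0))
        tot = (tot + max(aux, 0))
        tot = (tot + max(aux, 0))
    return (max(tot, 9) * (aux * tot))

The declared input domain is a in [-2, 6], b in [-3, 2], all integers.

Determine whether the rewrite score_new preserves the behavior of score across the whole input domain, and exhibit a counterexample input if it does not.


Try a=-2, b=-3.
score: tmp = 4; aux = 2; ((min(aux, 9) == (a * b)) or ((aux * 4) <= min(a, tmp))) -> false; b = 0; tot = 0; [i=0]; tot = 0; [j=0]; tot = 2; [j=1]; tot = 4; [j=2]; tot = 6; [i=1]; tot = 2; [j=0]; tot = 4; [j=1]; tot = 6; [j=2]; tot = 8; [i=2]; tot = 2; [j=0]; tot = 4; [j=1]; tot = 6; [j=2]; tot = 8; [i=3]; tot = 2; [j=0]; tot = 4; [j=1]; tot = 6; [j=2]; tot = 8; [i=4]; tot = 2; [j=0]; tot = 4; [j=1]; tot = 6; [j=2]; tot = 8; [i=5]; tot = 2; [j=0]; tot = 4; [j=1]; tot = 6; [j=2]; tot = 8; return 144
score_new: tmp = 4; cur = 3; aux = 2; (not ((min(aux, 9) == (a * b)) or ((aux * 4) <= min(a, tmp)))) -> true; b = 8; tot = 0; [i=0]; tot = -6; tot = -4; tot = -2; tot = 0; [i=1]; tot = -6; tot = -4; tot = -2; tot = 0; [i=2]; tot = -6; tot = -4; tot = -2; tot = 0; [i=3]; tot = -6; tot = -4; tot = -2; tot = 0; [i=4]; tot = -6; tot = -4; tot = -2; tot = 0; [i=5]; tot = -6; tot = -4; tot = -2; tot = 0; return 0
144 != 0, so the rewrite changes behavior.
verdict: not equivalent; witness: a=-2, b=-3


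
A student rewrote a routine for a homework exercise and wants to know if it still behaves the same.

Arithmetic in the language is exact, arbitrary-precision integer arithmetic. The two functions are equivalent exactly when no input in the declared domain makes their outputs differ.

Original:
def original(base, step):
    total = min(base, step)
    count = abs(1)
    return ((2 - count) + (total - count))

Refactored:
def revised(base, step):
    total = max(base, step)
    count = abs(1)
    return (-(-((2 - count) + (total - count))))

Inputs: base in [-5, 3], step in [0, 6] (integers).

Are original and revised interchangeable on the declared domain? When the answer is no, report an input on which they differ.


On input base=-5, step=0, original returns -5 while revised returns 0.
verdict: not equivalent; witness: base=-5, step=0


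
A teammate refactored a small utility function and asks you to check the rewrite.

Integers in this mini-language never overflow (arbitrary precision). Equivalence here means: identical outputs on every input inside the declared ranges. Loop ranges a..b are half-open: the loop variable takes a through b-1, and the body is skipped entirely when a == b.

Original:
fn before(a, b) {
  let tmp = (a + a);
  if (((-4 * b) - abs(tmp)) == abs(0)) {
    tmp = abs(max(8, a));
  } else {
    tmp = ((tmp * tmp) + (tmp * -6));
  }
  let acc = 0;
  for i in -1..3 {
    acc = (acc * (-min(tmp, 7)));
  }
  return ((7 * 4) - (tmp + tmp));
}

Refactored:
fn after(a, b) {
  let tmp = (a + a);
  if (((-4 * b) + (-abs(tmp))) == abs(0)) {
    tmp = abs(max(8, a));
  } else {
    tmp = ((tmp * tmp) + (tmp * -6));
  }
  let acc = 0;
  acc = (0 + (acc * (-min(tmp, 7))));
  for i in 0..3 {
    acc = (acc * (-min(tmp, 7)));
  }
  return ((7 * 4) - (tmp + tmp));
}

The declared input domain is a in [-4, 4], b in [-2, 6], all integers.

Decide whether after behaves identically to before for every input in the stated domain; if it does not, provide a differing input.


Reading the diff, among the changes: arithmetic usage differs, statement counts differ, constant usage differs, loop structure differs, min/max/abs usage differs.
As a probe, take a=0, b=0: before runs tmp := 0 | (((-4 * b) - abs(tmp)) == abs(0)): true | tmp := 8 | acc := 0 | iter i=-1: | acc := 0 | iter i=0: | acc := 0 | iter i=1: | acc := 0 | iter i=2: | acc := 0 | result 12; after runs tmp := 0 | (((-4 * b) + (-abs(tmp))) == abs(0)): true | tmp := 8 | acc := 0 | acc := 0 | iter i=0: | acc := 0 | iter i=1: | acc := 0 | iter i=2: | acc := 0 | result 12; both end at 12.
Sweeping the whole domain (81 inputs) finds no disagreement.
verdict: equivalent
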